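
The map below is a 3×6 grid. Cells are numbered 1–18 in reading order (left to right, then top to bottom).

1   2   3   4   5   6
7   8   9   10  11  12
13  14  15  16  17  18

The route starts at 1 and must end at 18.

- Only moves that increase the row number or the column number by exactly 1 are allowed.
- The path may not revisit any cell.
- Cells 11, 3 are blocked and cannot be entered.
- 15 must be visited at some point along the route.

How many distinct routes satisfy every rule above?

5

A right/down-only route from 1 to 18 makes exactly 2 down-moves and 5 right-moves in some order.
With no other constraints that would be C(7,2) = 21 routes.
Split at 15 and multiply the segment counts (each segment already excludes blocked cells): 1→15: 5; 15→18: 1; product = 5.
That gives 5 routes.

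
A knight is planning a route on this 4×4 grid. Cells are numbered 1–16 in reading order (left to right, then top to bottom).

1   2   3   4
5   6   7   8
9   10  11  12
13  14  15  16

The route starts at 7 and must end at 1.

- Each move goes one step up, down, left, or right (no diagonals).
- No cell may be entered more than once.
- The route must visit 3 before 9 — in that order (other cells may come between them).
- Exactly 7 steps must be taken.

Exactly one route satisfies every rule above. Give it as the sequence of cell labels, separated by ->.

The waypoints must appear in the order 3, 9, with no cell reused.
Route from 7: up to 3, left to 2, 2× down (reaching 10), left to 9, 2× up (reaching 1) — 7 moves in all.
Check: order respected (3 at step 1, 9 at step 5); 7 moves as required.

7 -> 3 -> 2 -> 6 -> 10 -> 9 -> 5 -> 1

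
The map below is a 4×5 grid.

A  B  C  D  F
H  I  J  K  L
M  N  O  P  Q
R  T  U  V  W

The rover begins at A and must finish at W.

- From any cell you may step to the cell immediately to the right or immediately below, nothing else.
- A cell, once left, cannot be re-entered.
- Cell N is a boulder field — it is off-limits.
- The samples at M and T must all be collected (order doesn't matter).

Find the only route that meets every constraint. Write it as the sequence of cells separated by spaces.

Moves only go right or down, so the column and row indices never decrease.
Route from A: down 3 to R, right 4 to W — 7 moves in all.
Check: all required cells visited.

A H M R T U V W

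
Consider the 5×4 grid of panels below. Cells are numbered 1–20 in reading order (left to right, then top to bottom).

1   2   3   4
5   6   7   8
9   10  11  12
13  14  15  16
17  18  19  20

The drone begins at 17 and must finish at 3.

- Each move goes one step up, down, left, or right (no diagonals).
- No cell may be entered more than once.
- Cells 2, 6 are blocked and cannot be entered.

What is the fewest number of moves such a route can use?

6

The Manhattan distance from 17 to 3 is |5−1| + |1−3| = 6, so at least 6 moves are needed.
A route of 6 moves achieves this: 17 → 13 → 9 → 10 → 11 → 7 → 3.
Since 6 matches the lower bound, it is optimal.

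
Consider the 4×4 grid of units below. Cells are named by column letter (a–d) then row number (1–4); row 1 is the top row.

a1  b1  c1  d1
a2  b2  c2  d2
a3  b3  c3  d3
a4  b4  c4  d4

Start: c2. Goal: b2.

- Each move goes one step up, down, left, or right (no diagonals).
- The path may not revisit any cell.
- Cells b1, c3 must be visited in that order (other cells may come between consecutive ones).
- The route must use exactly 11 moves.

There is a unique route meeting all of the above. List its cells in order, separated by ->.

c2 -> c1 -> b1 -> a1 -> a2 -> a3 -> a4 -> b4 -> c4 -> c3 -> b3 -> b2

The waypoints must appear in the order b1, c3, with no cell reused.
Route from c2: up to c1, 2× left (reaching a1), 3× down (reaching a4), 2× right (reaching c4), up to c3, left to b3, up to b2 — 11 moves in all.
Check: order respected (b1 at step 2, c3 at step 9); 11 moves as required.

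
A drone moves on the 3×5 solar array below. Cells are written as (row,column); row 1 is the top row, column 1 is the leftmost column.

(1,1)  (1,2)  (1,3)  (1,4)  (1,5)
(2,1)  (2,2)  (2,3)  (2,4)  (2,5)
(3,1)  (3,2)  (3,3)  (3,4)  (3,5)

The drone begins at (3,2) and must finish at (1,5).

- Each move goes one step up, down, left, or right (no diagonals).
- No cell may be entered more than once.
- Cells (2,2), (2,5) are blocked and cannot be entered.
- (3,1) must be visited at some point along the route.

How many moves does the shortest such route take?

Any route passes through (3,1) somewhere between (3,2) and (1,5). Summing Manhattan distances along the two legs ((3,2) → (3,1) → (1,5)) gives a lower bound of 1 + 6 = 7 moves.
A route of 7 moves achieves this: (3,2) → (3,1) → (2,1) → (1,1) → (1,2) → (1,3) → (1,4) → (1,5).
Since 7 matches the lower bound, it is optimal.

7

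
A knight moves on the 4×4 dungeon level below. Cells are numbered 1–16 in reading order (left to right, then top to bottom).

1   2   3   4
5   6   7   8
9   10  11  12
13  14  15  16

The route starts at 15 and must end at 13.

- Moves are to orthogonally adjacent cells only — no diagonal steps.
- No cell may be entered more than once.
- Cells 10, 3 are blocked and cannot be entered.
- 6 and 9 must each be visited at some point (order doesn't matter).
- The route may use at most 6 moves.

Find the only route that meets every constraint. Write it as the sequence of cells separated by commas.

15, 11, 7, 6, 5, 9, 13

The 6-move cap with required stops at 6, 9 leaves no slack for detours.
Route from 15: 2× up (reaching 7), 2× left (reaching 5), 2× down (reaching 13) — 6 moves in all.
Check: all required cells visited; 6 ≤ 6 moves.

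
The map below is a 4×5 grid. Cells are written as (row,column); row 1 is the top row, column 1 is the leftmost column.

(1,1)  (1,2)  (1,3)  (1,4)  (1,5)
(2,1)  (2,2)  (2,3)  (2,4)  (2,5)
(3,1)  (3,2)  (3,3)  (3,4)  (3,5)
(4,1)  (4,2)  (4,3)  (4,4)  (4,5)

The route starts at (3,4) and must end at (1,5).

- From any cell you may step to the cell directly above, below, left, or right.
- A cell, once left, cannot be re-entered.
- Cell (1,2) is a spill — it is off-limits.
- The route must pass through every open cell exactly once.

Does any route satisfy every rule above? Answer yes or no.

Cell (1,1) has only one open neighbour but is neither the start nor the goal, so a Hamiltonian route would have to both enter and leave it through the same neighbour — impossible without revisiting.

no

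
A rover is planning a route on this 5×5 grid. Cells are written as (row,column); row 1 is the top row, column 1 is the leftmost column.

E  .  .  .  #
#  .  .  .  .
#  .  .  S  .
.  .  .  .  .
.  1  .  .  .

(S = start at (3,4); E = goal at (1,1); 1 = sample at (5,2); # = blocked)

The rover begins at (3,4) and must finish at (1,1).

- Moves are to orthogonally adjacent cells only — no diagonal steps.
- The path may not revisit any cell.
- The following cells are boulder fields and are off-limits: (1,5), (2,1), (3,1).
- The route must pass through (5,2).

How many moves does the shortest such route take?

Any route passes through (5,2) somewhere between (3,4) and (1,1). Summing Manhattan distances along the two legs ((3,4) → (5,2) → (1,1)) gives a lower bound of 4 + 5 = 9 moves.
A route of 9 moves achieves this: (3,4) → (4,4) → (5,4) → (5,3) → (5,2) → (4,2) → (3,2) → (2,2) → (1,2) → (1,1).
Since 9 matches the lower bound, it is optimal.

9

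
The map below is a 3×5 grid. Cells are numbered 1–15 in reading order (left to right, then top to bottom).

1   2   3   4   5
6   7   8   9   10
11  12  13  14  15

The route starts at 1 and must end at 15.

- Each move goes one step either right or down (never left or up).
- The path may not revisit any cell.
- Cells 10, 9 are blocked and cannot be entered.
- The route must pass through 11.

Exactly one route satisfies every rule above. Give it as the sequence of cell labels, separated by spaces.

1 6 11 12 13 14 15

Moves only go right or down, so the column and row indices never decrease.
Route from 1: 2× down (reaching 11), 4× right (reaching 15) — 6 moves in all.
Check: all required cells visited.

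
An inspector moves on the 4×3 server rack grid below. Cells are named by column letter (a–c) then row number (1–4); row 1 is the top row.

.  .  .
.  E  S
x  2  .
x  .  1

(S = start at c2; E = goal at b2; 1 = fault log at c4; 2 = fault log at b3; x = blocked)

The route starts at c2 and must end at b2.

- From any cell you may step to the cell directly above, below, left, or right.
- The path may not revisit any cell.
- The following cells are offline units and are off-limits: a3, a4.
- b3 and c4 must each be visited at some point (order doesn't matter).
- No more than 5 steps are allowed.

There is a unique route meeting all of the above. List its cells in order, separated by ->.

The 5-move cap with required stops at b3, c4 leaves no slack for detours.
Route from c2: down 2 to c4, left 1 to b4, up 2 to b2 — 5 moves in all.
Check: all required cells visited; 5 ≤ 5 moves.

c2 -> c3 -> c4 -> b4 -> b3 -> b2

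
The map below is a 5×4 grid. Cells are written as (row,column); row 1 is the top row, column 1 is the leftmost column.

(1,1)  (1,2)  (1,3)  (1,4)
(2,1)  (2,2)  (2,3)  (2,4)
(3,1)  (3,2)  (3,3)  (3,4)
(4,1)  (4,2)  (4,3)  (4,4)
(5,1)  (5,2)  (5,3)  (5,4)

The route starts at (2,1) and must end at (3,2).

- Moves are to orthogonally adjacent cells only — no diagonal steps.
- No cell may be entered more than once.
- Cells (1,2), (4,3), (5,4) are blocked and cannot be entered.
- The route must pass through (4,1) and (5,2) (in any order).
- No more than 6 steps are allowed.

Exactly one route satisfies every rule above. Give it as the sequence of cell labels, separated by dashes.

The 6-move cap with required stops at (4,1), (5,2) leaves no slack for detours.
Route from (2,1): down 3 to (5,1), right 1 to (5,2), up 2 to (3,2) — 6 moves in all.
Check: all required cells visited; 6 ≤ 6 moves.

(2,1) - (3,1) - (4,1) - (5,1) - (5,2) - (4,2) - (3,2)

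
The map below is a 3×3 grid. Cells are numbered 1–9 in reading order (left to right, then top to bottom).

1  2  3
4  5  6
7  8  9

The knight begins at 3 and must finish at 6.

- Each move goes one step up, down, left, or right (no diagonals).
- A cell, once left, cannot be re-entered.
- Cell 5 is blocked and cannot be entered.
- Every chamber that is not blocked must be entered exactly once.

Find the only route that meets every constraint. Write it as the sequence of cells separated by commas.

3, 2, 1, 4, 7, 8, 9, 6

Need to visit all 8 open cells exactly once, starting at 3 and ending at 6.
Route from 3: left 2 to 1, down 2 to 7, right 2 to 9, up 1 to 6 — 7 moves in all.
Check: all 8 open cells covered.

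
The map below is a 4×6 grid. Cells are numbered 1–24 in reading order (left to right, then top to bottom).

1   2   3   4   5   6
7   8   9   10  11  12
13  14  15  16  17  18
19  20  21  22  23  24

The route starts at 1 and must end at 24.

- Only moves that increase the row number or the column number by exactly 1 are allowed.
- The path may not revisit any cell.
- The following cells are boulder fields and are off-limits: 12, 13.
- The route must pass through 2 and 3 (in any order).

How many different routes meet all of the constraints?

16

A right/down-only route from 1 to 24 makes exactly 3 down-moves and 5 right-moves in some order.
With no other constraints that would be C(8,3) = 56 routes.
A monotone route can only reach the required cells in the order 2, 3, so split there and multiply the segment counts (each segment already excludes blocked cells): 1→2: 1; 2→3: 1; 3→24: 16; product = 16.
That gives 16 routes.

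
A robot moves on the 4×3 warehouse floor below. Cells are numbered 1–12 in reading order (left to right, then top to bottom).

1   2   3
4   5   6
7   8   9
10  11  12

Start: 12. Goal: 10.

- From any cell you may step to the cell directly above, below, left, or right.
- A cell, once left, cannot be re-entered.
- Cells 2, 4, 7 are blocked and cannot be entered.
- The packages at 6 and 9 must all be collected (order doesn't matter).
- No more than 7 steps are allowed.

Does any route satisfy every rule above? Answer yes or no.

yes

One route that works: 12 → 9 → 6 → 5 → 8 → 11 → 10.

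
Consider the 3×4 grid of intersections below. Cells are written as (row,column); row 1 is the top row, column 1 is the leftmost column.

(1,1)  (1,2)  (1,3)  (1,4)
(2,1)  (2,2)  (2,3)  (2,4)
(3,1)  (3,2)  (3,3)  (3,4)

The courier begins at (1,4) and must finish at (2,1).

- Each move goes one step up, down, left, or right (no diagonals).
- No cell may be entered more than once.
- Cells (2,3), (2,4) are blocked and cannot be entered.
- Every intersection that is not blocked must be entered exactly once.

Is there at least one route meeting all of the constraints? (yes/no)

no

Cell (3,4) has only one open neighbour but is neither the start nor the goal, so a Hamiltonian route would have to both enter and leave it through the same neighbour — impossible without revisiting.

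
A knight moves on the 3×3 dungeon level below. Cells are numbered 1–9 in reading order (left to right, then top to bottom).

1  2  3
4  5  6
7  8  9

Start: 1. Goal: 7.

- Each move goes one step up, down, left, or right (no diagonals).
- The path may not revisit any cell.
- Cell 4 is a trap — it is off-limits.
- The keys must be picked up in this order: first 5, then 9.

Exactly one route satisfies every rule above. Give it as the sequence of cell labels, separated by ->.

1 -> 2 -> 5 -> 6 -> 9 -> 8 -> 7

The waypoints must appear in the order 5, 9, with no cell reused.
Route from 1: right 1 to 2, down 1 to 5, right 1 to 6, down 1 to 9, left 2 to 7 — 6 moves in all.
Check: order respected (5 at step 2, 9 at step 4).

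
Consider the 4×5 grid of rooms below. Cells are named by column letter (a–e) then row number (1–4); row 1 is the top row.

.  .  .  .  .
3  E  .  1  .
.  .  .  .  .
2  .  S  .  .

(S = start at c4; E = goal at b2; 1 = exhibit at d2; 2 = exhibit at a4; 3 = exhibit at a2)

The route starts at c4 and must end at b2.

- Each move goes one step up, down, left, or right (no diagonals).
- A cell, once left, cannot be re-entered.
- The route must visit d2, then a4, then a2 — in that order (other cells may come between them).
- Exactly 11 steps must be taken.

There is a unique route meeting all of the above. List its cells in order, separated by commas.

The waypoints must appear in the order d2, a4, a2, with no cell reused.
Route from c4: right to d4, 2× up (reaching d2), left to c2, down to c3, left to b3, down to b4, left to a4, 2× up (reaching a2), right to b2 — 11 moves in all.
Check: order respected (1 at step 3, 2 at step 8, 3 at step 10); 11 moves as required.

c4, d4, d3, d2, c2, c3, b3, b4, a4, a3, a2, b2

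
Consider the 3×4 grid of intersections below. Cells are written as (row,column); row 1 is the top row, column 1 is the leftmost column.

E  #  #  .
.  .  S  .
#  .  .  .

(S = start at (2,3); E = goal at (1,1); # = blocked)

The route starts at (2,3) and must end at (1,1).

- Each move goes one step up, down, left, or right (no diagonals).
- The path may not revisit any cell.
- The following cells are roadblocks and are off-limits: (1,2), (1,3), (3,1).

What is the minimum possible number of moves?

3

The Manhattan distance from (2,3) to (1,1) is |2−1| + |3−1| = 3, so at least 3 moves are needed.
A route of 3 moves achieves this: (2,3) → (2,2) → (2,1) → (1,1).
Since 3 matches the lower bound, it is optimal.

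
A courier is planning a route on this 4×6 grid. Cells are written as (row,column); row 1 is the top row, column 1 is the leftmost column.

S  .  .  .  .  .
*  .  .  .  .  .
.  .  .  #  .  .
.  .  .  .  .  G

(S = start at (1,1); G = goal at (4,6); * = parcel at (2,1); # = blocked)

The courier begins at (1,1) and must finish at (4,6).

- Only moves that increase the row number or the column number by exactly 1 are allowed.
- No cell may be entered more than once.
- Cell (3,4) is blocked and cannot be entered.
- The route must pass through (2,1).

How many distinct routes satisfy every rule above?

9

A right/down-only route from (1,1) to (4,6) makes exactly 3 down-moves and 5 right-moves in some order.
With no other constraints that would be C(8,3) = 56 routes.
Split at (2,1) and multiply the segment counts (each segment already excludes blocked cells): (1,1)→(2,1): 1; (2,1)→(4,6): 9; product = 9.
That gives 9 routes.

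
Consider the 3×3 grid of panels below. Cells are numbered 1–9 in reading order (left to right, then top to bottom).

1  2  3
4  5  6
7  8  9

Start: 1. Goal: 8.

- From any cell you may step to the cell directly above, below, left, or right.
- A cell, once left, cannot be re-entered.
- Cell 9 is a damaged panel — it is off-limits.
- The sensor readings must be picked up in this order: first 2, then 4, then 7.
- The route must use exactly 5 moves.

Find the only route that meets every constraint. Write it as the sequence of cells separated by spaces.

1 2 5 4 7 8

The waypoints must appear in the order 2, 4, 7, with no cell reused.
Route from 1: right 1 to 2, down 1 to 5, left 1 to 4, down 1 to 7, right 1 to 8 — 5 moves in all.
Check: order respected (2 at step 1, 4 at step 3, 7 at step 4); 5 moves as required.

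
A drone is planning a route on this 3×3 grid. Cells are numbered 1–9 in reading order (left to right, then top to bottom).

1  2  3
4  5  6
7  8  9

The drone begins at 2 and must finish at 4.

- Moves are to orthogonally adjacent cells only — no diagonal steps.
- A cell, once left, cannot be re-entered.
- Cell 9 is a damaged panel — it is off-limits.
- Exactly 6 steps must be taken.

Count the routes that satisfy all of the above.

Need simple routes of exactly 6 moves from 2 to 4 (Manhattan distance 2, so 2 moves are spent on a detour and 2 undoing it).
Enumerating: 2 3 6 5 8 7 4.
That gives 1 route.

1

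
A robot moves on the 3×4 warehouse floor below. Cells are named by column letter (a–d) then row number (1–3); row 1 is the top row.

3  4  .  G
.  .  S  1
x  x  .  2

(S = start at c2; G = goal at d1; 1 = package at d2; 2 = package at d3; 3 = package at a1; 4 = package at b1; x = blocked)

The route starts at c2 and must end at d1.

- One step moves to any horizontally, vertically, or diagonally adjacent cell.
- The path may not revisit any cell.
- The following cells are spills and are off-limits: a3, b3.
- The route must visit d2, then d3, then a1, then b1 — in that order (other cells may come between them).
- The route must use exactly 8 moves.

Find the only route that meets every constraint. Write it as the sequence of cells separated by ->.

The waypoints must appear in the order d2, d3, a1, b1, with no cell reused.
Route from c2: right to d2, down to d3, left to c3, 2× up-left (reaching a1), 3× right (reaching d1) — 8 moves in all.
Check: order respected (1 at step 1, 2 at step 2, 3 at step 5, 4 at step 6); 8 moves as required.

c2 -> d2 -> d3 -> c3 -> b2 -> a1 -> b1 -> c1 -> d1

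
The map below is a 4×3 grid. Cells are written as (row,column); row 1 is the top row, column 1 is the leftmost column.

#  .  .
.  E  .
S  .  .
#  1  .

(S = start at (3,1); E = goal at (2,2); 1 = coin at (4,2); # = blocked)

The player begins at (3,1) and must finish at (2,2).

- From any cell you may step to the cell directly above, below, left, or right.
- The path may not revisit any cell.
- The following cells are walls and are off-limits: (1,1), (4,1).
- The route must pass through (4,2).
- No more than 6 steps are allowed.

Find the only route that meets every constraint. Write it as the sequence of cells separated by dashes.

(3,1) - (3,2) - (4,2) - (4,3) - (3,3) - (2,3) - (2,2)

The budget equals the shortest possible length, so every move has to be on a shortest route through the required cells.
Route from (3,1): right to (3,2), down to (4,2), right to (4,3), 2× up (reaching (2,3)), left to (2,2) — 6 moves in all.
Check: all required cells visited; 6 ≤ 6 moves.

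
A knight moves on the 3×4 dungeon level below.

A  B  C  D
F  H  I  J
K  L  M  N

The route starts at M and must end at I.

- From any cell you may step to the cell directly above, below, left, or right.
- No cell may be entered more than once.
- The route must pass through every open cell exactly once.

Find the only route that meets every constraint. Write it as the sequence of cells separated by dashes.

M - N - J - D - C - B - A - F - K - L - H - I

Need to visit all 12 open cells exactly once, starting at M and ending at I.
Cell N has only two open neighbours (J and M), so the path must pass straight through it: one of those is the cell it's entered from and the other is where it exits.
Route from M: right to N, 2× up (reaching D), 3× left (reaching A), 2× down (reaching K), right to L, up to H, right to I — 11 moves in all.
Check: all 12 open cells covered.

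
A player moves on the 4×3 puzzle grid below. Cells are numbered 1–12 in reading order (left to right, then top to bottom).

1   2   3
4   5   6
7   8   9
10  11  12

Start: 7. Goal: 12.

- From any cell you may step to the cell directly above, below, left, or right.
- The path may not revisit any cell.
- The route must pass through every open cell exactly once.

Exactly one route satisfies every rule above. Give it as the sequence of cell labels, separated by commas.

7, 10, 11, 8, 5, 4, 1, 2, 3, 6, 9, 12

Need to visit all 12 open cells exactly once, starting at 7 and ending at 12.
Cell 3 has only two open neighbours (6 and 2), so the path must pass straight through it: one of those is the cell it's entered from and the other is where it exits.
Route from 7: down 1 to 10, right 1 to 11, up 2 to 5, left 1 to 4, up 1 to 1, right 2 to 3, down 3 to 12 — 11 moves in all.
Check: all 12 open cells covered.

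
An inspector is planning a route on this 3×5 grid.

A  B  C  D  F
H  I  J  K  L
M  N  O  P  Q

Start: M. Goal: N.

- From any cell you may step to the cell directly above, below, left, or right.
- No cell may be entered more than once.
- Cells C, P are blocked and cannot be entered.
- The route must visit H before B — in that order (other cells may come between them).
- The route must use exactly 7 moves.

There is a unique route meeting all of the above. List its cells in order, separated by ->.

The waypoints must appear in the order H, B, with no cell reused.
Route from M: 2× up (reaching A), right to B, down to I, right to J, down to O, left to N — 7 moves in all.
Check: order respected (H at step 1, B at step 3); 7 moves as required.

M -> H -> A -> B -> I -> J -> O -> N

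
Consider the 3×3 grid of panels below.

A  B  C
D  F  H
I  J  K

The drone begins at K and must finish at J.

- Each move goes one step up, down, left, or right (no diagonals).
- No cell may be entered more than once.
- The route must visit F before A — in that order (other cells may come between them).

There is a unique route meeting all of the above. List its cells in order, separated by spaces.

K H F B A D I J

The waypoints must appear in the order F, A, with no cell reused.
Route from K: up to H, left to F, up to B, left to A, 2× down (reaching I), right to J — 7 moves in all.
Check: order respected (F at step 2, A at step 4).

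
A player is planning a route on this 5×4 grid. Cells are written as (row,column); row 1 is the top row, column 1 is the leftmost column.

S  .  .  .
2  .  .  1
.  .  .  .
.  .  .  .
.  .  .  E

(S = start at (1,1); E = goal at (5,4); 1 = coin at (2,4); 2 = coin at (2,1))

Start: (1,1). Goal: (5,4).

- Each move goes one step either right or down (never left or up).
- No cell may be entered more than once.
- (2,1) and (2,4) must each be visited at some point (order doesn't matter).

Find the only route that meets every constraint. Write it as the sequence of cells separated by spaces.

(1,1) (2,1) (2,2) (2,3) (2,4) (3,4) (4,4) (5,4)

Moves only go right or down, so the column and row indices never decrease.
Route from (1,1): down to (2,1), 3× right (reaching (2,4)), 3× down (reaching (5,4)) — 7 moves in all.
Check: all required cells visited.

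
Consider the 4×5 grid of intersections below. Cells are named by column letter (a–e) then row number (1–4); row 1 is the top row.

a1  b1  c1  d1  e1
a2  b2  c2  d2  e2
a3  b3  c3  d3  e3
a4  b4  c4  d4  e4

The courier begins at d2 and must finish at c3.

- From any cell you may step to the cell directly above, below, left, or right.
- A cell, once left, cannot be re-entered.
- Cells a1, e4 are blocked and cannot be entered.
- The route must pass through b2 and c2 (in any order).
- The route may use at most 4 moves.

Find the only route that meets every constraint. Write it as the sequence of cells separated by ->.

d2 -> c2 -> b2 -> b3 -> c3

The budget equals the shortest possible length, so every move has to be on a shortest route through the required cells.
Route from d2: left 2 to b2, down 1 to b3, right 1 to c3 — 4 moves in all.
Check: all required cells visited; 4 ≤ 4 moves.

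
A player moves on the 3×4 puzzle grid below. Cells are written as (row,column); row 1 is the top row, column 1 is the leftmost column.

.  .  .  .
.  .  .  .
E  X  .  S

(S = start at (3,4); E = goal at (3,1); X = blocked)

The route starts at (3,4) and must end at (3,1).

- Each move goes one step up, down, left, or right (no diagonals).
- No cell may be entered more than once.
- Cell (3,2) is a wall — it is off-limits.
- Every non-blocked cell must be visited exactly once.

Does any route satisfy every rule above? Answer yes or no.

no

Colour the cells like a checkerboard: each orthogonal step flips colour, so a Hamiltonian route alternates colours. Here there are 6 cells of one colour and 5 of the other, with start on the opposite colour to the goal — the counts and endpoints can't be arranged into an alternating sequence of length 11, so no Hamiltonian route exists.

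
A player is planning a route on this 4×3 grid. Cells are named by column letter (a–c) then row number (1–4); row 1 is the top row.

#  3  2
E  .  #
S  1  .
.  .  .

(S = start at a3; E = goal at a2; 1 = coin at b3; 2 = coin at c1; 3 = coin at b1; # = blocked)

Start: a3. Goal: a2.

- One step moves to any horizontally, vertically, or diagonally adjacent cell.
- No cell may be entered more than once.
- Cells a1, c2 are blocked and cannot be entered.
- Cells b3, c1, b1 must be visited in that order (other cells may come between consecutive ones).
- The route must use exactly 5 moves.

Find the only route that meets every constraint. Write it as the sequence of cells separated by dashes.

a3 - b3 - b2 - c1 - b1 - a2

The waypoints must appear in the order b3, c1, b1, with no cell reused.
Route from a3: right to b3, up to b2, up-right to c1, left to b1, down-left to a2 — 5 moves in all.
Check: order respected (1 at step 1, 2 at step 3, 3 at step 4); 5 moves as required.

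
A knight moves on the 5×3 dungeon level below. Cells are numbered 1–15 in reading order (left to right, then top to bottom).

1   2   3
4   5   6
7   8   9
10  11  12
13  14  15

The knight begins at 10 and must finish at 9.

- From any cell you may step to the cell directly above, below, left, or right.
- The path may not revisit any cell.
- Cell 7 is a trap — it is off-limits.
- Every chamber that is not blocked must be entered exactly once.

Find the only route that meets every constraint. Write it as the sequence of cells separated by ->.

Need to visit all 14 open cells exactly once, starting at 10 and ending at 9.
Route from 10: down to 13, 2× right (reaching 15), up to 12, left to 11, 2× up (reaching 5), left to 4, up to 1, 2× right (reaching 3), 2× down (reaching 9) — 13 moves in all.
Check: all 14 open cells covered.

10 -> 13 -> 14 -> 15 -> 12 -> 11 -> 8 -> 5 -> 4 -> 1 -> 2 -> 3 -> 6 -> 9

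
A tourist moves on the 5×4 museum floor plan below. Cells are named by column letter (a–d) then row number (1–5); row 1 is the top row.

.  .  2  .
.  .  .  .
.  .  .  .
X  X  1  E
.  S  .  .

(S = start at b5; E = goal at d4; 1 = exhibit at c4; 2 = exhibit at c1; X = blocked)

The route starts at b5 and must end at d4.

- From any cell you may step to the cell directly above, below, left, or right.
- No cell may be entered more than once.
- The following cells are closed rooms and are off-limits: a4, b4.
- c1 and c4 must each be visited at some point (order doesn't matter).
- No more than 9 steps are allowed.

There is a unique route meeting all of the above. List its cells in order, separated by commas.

b5, c5, c4, c3, c2, c1, d1, d2, d3, d4

The 9-move cap with required stops at c1, c4 leaves no slack for detours.
Route from b5: right to c5, 4× up (reaching c1), right to d1, 3× down (reaching d4) — 9 moves in all.
Check: all required cells visited; 9 ≤ 9 moves.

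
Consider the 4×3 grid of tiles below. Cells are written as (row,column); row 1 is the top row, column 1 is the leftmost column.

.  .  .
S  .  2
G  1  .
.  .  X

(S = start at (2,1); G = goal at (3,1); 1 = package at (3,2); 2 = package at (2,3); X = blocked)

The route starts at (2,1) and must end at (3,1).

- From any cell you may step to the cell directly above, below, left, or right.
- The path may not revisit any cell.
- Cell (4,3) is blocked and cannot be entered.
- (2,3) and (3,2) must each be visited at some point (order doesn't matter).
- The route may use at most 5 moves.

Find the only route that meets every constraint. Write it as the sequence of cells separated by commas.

(2,1), (2,2), (2,3), (3,3), (3,2), (3,1)

The budget equals the shortest possible length, so every move has to be on a shortest route through the required cells.
Route from (2,1): 2× right (reaching (2,3)), down to (3,3), 2× left (reaching (3,1)) — 5 moves in all.
Check: all required cells visited; 5 ≤ 5 moves.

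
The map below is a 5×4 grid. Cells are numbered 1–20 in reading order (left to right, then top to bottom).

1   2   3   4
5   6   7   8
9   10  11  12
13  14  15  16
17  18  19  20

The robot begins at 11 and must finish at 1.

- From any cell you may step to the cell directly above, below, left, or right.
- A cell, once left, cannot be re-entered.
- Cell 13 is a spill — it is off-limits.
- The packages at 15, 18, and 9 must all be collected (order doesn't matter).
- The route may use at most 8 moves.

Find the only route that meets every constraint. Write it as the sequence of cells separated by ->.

The 8-move cap with required stops at 15, 18, 9 leaves no slack for detours.
Route from 11: down 2 to 19, left 1 to 18, up 2 to 10, left 1 to 9, up 2 to 1 — 8 moves in all.
Check: all required cells visited; 8 ≤ 8 moves.

11 -> 15 -> 19 -> 18 -> 14 -> 10 -> 9 -> 5 -> 1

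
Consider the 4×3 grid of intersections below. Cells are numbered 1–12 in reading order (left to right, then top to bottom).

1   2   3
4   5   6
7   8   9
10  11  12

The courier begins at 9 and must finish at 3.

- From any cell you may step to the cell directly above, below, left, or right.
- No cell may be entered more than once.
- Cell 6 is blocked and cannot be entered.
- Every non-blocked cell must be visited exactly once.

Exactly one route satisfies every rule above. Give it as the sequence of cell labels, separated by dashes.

9 - 12 - 11 - 10 - 7 - 8 - 5 - 4 - 1 - 2 - 3

Need to visit all 11 open cells exactly once, starting at 9 and ending at 3.
Route from 9: down to 12, 2× left (reaching 10), up to 7, right to 8, up to 5, left to 4, up to 1, 2× right (reaching 3) — 10 moves in all.
Check: all 11 open cells covered.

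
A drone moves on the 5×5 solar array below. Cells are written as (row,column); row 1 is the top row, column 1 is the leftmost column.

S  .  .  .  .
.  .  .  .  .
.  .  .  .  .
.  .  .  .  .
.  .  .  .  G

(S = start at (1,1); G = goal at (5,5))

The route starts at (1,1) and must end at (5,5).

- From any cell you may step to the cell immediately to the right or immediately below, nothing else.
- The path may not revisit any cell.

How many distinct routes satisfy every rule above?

A right/down-only route from (1,1) to (5,5) makes exactly 4 down-moves and 4 right-moves in some order.
With no other constraints that would be C(8,4) = 70 routes.
That gives 70 routes.

70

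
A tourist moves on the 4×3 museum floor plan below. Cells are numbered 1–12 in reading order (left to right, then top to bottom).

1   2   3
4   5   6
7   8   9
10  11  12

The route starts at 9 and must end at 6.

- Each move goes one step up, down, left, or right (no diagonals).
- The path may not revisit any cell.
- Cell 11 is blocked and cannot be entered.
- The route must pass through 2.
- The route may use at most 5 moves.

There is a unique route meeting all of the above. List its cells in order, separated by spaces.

The budget equals the shortest possible length, so every move has to be on a shortest route through the required cells.
Route from 9: left to 8, 2× up (reaching 2), right to 3, down to 6 — 5 moves in all.
Check: all required cells visited; 5 ≤ 5 moves.

9 8 5 2 3 6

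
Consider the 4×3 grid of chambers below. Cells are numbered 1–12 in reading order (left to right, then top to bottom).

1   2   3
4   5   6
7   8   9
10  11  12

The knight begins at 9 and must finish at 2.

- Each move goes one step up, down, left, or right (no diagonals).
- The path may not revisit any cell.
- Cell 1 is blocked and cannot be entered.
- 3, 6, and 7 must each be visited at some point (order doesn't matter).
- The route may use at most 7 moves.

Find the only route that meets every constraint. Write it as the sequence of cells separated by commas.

9, 8, 7, 4, 5, 6, 3, 2

Any route must reach 3, 6, and 7 and still end at 2 within 7 moves, so the order of the required stops is forced.
Route from 9: left 2 to 7, up 1 to 4, right 2 to 6, up 1 to 3, left 1 to 2 — 7 moves in all.
Check: all required cells visited; 7 ≤ 7 moves.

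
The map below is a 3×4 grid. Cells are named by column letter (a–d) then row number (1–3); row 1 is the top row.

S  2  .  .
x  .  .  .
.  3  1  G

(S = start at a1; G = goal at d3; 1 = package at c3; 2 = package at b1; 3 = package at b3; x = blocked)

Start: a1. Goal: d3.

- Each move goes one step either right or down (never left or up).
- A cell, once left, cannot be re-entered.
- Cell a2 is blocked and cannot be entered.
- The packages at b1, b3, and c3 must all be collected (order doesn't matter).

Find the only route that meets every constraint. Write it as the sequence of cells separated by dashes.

a1 - b1 - b2 - b3 - c3 - d3

Moves only go right or down, so the column and row indices never decrease.
Route from a1: right 1 to b1, down 2 to b3, right 2 to d3 — 5 moves in all.
Check: all required cells visited.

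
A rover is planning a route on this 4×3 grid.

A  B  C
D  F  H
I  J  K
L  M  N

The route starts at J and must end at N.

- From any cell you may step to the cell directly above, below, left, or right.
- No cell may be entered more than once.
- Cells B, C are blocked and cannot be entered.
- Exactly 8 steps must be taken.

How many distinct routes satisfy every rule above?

2

Need simple routes of exactly 8 moves from J to N (Manhattan distance 2, so 3 moves are spent on a detour and 3 undoing it).
Enumerating: J M L I D F H K N | J K H F D I L M N.
That gives 2 routes.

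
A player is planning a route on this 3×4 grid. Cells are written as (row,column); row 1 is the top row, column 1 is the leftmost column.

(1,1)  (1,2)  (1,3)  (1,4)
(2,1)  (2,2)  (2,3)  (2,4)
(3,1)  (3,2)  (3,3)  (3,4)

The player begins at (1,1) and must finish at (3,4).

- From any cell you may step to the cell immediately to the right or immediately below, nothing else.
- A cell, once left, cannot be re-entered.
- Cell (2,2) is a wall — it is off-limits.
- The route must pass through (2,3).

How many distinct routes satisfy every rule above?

2

A right/down-only route from (1,1) to (3,4) makes exactly 2 down-moves and 3 right-moves in some order.
With no other constraints that would be C(5,2) = 10 routes.
Split at (2,3) and multiply the segment counts (each segment already excludes blocked cells): (1,1)→(2,3): 1; (2,3)→(3,4): 2; product = 2.
That gives 2 routes.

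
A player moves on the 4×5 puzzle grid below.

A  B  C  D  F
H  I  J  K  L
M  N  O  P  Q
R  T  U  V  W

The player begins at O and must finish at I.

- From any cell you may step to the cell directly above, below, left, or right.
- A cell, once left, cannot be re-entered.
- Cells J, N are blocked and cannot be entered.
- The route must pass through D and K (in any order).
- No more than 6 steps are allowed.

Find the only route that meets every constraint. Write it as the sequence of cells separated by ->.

The budget equals the shortest possible length, so every move has to be on a shortest route through the required cells.
Route from O: right 1 to P, up 2 to D, left 2 to B, down 1 to I — 6 moves in all.
Check: all required cells visited; 6 ≤ 6 moves.

O -> P -> K -> D -> C -> B -> I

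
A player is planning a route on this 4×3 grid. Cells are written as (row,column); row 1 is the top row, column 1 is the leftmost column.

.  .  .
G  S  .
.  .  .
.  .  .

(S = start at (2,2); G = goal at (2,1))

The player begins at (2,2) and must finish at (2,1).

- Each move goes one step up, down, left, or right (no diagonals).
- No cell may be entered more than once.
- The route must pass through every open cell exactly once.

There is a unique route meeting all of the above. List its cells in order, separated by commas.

(2,2), (3,2), (3,1), (4,1), (4,2), (4,3), (3,3), (2,3), (1,3), (1,2), (1,1), (2,1)

Need to visit all 12 open cells exactly once, starting at (2,2) and ending at (2,1).
Cell (4,1) has only two open neighbours ((3,1) and (4,2)), so the path must pass straight through it: one of those is the cell it's entered from and the other is where it exits.
Route from (2,2): down to (3,2), left to (3,1), down to (4,1), 2× right (reaching (4,3)), 3× up (reaching (1,3)), 2× left (reaching (1,1)), down to (2,1) — 11 moves in all.
Check: all 12 open cells covered.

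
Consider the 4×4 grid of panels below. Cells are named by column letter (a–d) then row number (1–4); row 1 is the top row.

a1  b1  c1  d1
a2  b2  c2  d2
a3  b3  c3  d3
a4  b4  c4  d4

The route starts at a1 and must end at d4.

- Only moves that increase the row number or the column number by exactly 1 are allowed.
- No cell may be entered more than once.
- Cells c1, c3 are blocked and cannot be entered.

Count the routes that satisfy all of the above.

A right/down-only route from a1 to d4 makes exactly 3 down-moves and 3 right-moves in some order.
With no other constraints that would be C(6,3) = 20 routes.
Subtract routes through each blocked cell (inclusion–exclusion for overlaps): − through c1: 4 − through c3: 12 + through c1&c3: 2 → 6.
That gives 6 routes.

6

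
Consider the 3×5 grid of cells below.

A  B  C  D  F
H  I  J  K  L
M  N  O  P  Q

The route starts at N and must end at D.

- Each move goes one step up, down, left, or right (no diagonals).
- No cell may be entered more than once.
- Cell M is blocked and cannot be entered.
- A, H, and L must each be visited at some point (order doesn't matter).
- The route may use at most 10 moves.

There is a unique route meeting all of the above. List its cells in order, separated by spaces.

N I H A B C J K L F D

The budget equals the shortest possible length, so every move has to be on a shortest route through the required cells.
Route from N: up to I, left to H, up to A, 2× right (reaching C), down to J, 2× right (reaching L), up to F, left to D — 10 moves in all.
Check: all required cells visited; 10 ≤ 10 moves.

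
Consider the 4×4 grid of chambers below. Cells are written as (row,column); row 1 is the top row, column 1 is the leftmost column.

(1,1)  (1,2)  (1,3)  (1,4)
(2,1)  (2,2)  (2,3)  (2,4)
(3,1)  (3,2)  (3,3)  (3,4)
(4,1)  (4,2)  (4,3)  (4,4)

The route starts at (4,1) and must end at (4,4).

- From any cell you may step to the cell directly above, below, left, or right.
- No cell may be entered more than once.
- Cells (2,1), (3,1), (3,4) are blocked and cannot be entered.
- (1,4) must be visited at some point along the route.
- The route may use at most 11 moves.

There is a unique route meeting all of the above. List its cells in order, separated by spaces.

The budget equals the shortest possible length, so every move has to be on a shortest route through the required cells.
Route from (4,1): right to (4,2), 3× up (reaching (1,2)), 2× right (reaching (1,4)), down to (2,4), left to (2,3), 2× down (reaching (4,3)), right to (4,4) — 11 moves in all.
Check: all required cells visited; 11 ≤ 11 moves.

(4,1) (4,2) (3,2) (2,2) (1,2) (1,3) (1,4) (2,4) (2,3) (3,3) (4,3) (4,4)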